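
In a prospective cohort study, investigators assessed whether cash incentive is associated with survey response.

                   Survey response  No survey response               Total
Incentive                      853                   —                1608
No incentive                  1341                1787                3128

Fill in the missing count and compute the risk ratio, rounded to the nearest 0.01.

1.24

The missing cell is in the exposed row: 1608 − 853 = 755.
So a = 853, b = 755, c = 1341, d = 1787.
RR = [a/(a+b)] / [c/(c+d)] = (853/1608) / (1341/3128) = 0.53047/0.42871 = 1.23737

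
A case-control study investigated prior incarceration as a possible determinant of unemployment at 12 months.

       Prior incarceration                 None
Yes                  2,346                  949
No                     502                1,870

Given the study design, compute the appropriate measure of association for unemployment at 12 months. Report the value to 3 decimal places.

Reading the table with exposure as columns: a = 2346 (Prior incarceration, case), b = 502 (Prior incarceration, non-case), c = 949 (None, case), d = 1870.
This is a case-control study: participants were sampled on outcome status, so risks in the source population cannot be estimated directly — relative risk is not valid here. The odds ratio is the appropriate measure.
OR = (a·d)/(b·c) = (2346 × 1870) / (502 × 949) = 4387020 / 476398 = 9.20873

9.209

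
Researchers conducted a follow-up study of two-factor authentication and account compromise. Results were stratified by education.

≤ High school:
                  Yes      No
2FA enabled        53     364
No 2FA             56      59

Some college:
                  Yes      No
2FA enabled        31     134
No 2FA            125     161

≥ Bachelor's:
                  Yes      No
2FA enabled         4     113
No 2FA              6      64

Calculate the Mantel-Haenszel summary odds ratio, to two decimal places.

OR_MH = Σ(aᵢdᵢ/nᵢ) / Σ(bᵢcᵢ/nᵢ), where nᵢ is the stratum total.
Stratum 1 (≤ High school): n = 532; a·d/n = 53·59/532 = 5.8778; b·c/n = 364·56/532 = 38.3158
Stratum 2 (Some college): n = 451; a·d/n = 31·161/451 = 11.0665; b·c/n = 134·125/451 = 37.1397
Stratum 3 (≥ Bachelor's): n = 187; a·d/n = 4·64/187 = 1.3690; b·c/n = 113·6/187 = 3.6257
OR_MH = (5.8778 + 11.0665 + 1.3690) / (38.3158 + 37.1397 + 3.6257) = 18.3133 / 79.0811 = 0.23158

0.23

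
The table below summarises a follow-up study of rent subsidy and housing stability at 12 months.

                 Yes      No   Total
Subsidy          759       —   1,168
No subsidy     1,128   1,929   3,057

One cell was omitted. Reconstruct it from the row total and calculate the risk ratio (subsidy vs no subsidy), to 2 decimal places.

1.76

The missing cell is in the exposed row: 1168 − 759 = 409.
So a = 759, b = 409, c = 1128, d = 1929.
RR = [a/(a+b)] / [c/(c+d)] = (759/1168) / (1128/3057) = 0.64983/0.36899 = 1.76111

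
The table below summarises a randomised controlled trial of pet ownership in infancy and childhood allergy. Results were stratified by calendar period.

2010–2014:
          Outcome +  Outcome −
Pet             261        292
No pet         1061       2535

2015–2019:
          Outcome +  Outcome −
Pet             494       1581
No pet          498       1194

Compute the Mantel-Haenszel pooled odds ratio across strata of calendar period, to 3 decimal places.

1.114

OR_MH = Σ(aᵢdᵢ/nᵢ) / Σ(bᵢcᵢ/nᵢ), where nᵢ is the stratum total.
Stratum 1 (2010–2014): n = 4149; a·d/n = 261·2535/4149 = 159.4685; b·c/n = 292·1061/4149 = 74.6715
Stratum 2 (2015–2019): n = 3767; a·d/n = 494·1194/3767 = 156.5798; b·c/n = 1581·498/3767 = 209.0093
OR_MH = (159.4685 + 156.5798) / (74.6715 + 209.0093) = 316.0483 / 283.6808 = 1.11410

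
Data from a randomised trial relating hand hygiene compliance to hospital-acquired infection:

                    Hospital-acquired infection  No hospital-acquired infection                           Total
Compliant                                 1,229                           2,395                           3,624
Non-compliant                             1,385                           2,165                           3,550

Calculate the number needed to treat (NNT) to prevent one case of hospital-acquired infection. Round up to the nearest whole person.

20

Risk in treated group = 1229/3624 = 0.33913; risk in control = 1385/3550 = 0.39014.
Absolute risk reduction = 0.39014 − 0.33913 = 0.05101
NNT = 1 / ARR = 1 / 0.05101 = 19.603 → round up → 20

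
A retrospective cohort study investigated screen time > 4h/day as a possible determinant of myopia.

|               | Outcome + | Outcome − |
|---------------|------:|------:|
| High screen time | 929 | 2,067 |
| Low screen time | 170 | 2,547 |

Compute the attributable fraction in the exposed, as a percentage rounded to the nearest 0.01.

Cells: a = 929, b = 2067, c = 170, d = 2547.
Risk in exposed = 929/2996 = 0.31008; risk in unexposed = 170/2717 = 0.06257.
RR = 0.31008/0.06257 = 4.95581
AR% = (RR − 1)/RR × 100 = (4.95581 − 1)/4.95581 × 100 = 79.8217%

79.82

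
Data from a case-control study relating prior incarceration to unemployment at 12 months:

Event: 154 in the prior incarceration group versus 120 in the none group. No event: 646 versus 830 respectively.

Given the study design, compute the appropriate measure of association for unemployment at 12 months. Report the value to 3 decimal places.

From the description: a = 154, b = 646, c = 120, d = 830.
This is a case-control study: participants were sampled on outcome status, so risks in the source population cannot be estimated directly — relative risk is not valid here. The odds ratio is the appropriate measure.
OR = (a·d)/(b·c) = (154 × 830) / (646 × 120) = 127820 / 77520 = 1.64886

1.649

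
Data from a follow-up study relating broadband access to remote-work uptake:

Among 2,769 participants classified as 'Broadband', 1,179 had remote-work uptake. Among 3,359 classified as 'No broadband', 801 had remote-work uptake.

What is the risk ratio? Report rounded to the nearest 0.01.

1.79

From the description: a = 1179, b = 1590, c = 801, d = 2558.
Risk in exposed = 1179/2769 = 0.42579; risk in unexposed = 801/3359 = 0.23846.
RR = 0.42579 / 0.23846 = 1.78553
The risk among the exposed is 1.79 times that among the unexposed.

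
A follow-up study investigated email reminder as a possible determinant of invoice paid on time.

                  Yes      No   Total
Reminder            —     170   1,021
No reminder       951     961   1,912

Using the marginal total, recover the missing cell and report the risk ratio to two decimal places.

1.68

The missing cell is in the exposed row: 1021 − 170 = 851.
So a = 851, b = 170, c = 951, d = 961.
RR = [a/(a+b)] / [c/(c+d)] = (851/1021) / (951/1912) = 0.83350/0.49738 = 1.67576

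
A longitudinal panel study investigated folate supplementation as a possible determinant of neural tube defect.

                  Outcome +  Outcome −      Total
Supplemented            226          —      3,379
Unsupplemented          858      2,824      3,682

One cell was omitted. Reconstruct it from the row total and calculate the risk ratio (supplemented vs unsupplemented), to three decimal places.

The missing cell is in the exposed row: 3379 − 226 = 3153.
So a = 226, b = 3153, c = 858, d = 2824.
RR = [a/(a+b)] / [c/(c+d)] = (226/3379) / (858/3682) = 0.06688/0.23303 = 0.28702

0.287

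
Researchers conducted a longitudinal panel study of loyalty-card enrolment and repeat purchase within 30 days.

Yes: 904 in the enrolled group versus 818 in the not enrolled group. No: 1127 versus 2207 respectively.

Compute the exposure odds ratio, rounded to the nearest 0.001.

From the description: a = 904, b = 1127, c = 818, d = 2207.
OR = (a·d)/(b·c) = (904 × 2207) / (1127 × 818) = 1995128 / 921886 = 2.16418
The odds of repeat purchase within 30 days are about 2.16 times as high in the enrolled group.

2.164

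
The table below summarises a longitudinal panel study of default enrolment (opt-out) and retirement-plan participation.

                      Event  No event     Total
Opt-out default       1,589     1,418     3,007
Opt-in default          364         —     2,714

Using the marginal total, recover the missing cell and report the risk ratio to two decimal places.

3.94

The missing cell is in the unexposed row: 2714 − 364 = 2350.
So a = 1589, b = 1418, c = 364, d = 2350.
RR = [a/(a+b)] / [c/(c+d)] = (1589/3007) / (364/2714) = 0.52843/0.13412 = 3.94002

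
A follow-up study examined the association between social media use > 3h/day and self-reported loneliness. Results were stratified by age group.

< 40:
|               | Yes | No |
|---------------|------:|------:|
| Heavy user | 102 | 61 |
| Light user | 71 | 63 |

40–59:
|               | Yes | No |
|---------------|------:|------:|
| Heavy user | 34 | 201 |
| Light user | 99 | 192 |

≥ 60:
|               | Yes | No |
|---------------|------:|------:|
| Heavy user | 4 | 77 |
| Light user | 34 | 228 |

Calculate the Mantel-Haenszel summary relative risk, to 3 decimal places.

RR_MH = Σ(aᵢ·n₀ᵢ/nᵢ) / Σ(cᵢ·n₁ᵢ/nᵢ), with n₁ᵢ = aᵢ+bᵢ (exposed), n₀ᵢ = cᵢ+dᵢ (unexposed), nᵢ = n₁ᵢ+n₀ᵢ.
Stratum 1 (< 40): n₁ = 163, n₀ = 134, n = 297; a·n₀/n = 102·134/297 = 46.0202; c·n₁/n = 71·163/297 = 38.9663
Stratum 2 (40–59): n₁ = 235, n₀ = 291, n = 526; a·n₀/n = 34·291/526 = 18.8099; c·n₁/n = 99·235/526 = 44.2300
Stratum 3 (≥ 60): n₁ = 81, n₀ = 262, n = 343; a·n₀/n = 4·262/343 = 3.0554; c·n₁/n = 34·81/343 = 8.0292
RR_MH = (46.0202 + 18.8099 + 3.0554) / (38.9663 + 44.2300 + 8.0292) = 67.8855 / 91.2255 = 0.74415

0.744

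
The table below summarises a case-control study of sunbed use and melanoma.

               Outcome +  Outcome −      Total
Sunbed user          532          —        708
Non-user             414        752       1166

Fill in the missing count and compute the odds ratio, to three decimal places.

The missing cell is in the exposed row: 708 − 532 = 176.
So a = 532, b = 176, c = 414, d = 752.
OR = (a·d)/(b·c) = (532 × 752) / (176 × 414) = 400064 / 72864 = 5.49056

5.491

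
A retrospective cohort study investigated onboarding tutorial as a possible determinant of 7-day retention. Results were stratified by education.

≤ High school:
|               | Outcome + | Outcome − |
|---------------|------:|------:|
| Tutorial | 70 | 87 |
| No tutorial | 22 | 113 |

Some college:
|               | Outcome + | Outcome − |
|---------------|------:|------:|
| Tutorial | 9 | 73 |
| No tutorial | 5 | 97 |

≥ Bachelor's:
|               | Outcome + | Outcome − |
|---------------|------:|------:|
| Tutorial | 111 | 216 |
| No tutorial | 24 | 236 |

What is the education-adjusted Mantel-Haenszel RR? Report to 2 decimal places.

3.15

RR_MH = Σ(aᵢ·n₀ᵢ/nᵢ) / Σ(cᵢ·n₁ᵢ/nᵢ), with n₁ᵢ = aᵢ+bᵢ (exposed), n₀ᵢ = cᵢ+dᵢ (unexposed), nᵢ = n₁ᵢ+n₀ᵢ.
Stratum 1 (≤ High school): n₁ = 157, n₀ = 135, n = 292; a·n₀/n = 70·135/292 = 32.3630; c·n₁/n = 22·157/292 = 11.8288
Stratum 2 (Some college): n₁ = 82, n₀ = 102, n = 184; a·n₀/n = 9·102/184 = 4.9891; c·n₁/n = 5·82/184 = 2.2283
Stratum 3 (≥ Bachelor's): n₁ = 327, n₀ = 260, n = 587; a·n₀/n = 111·260/587 = 49.1652; c·n₁/n = 24·327/587 = 13.3697
RR_MH = (32.3630 + 4.9891 + 49.1652) / (11.8288 + 2.2283 + 13.3697) = 86.5174 / 27.4267 = 3.15449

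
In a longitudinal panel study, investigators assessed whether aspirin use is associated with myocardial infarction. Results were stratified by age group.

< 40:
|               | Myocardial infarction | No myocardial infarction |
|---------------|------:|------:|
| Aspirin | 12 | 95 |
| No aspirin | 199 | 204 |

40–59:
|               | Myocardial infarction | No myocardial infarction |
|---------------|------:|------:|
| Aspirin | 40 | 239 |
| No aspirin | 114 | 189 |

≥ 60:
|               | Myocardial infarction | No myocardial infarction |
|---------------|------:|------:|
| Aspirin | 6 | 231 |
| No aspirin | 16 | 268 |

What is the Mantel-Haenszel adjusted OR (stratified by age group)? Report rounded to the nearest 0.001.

OR_MH = Σ(aᵢdᵢ/nᵢ) / Σ(bᵢcᵢ/nᵢ), where nᵢ is the stratum total.
Stratum 1 (< 40): n = 510; a·d/n = 12·204/510 = 4.8000; b·c/n = 95·199/510 = 37.0686
Stratum 2 (40–59): n = 582; a·d/n = 40·189/582 = 12.9897; b·c/n = 239·114/582 = 46.8144
Stratum 3 (≥ 60): n = 521; a·d/n = 6·268/521 = 3.0864; b·c/n = 231·16/521 = 7.0940
OR_MH = (4.8000 + 12.9897 + 3.0864) / (37.0686 + 46.8144 + 7.0940) = 20.8761 / 90.9771 = 0.22947

0.229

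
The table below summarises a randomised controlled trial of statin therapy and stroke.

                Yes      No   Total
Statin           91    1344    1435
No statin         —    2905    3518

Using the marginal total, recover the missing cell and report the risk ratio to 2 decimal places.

The missing cell is in the unexposed row: 3518 − 2905 = 613.
So a = 91, b = 1344, c = 613, d = 2905.
RR = [a/(a+b)] / [c/(c+d)] = (91/1435) / (613/3518) = 0.06341/0.17425 = 0.36394

0.36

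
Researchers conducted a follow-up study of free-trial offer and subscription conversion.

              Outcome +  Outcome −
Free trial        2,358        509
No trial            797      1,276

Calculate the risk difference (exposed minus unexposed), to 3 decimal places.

0.438

Cells: a = 2358, b = 509, c = 797, d = 1276.
Risk in exposed = 2358/2867 = 0.822463; risk in unexposed = 797/2073 = 0.384467.
Risk difference = 0.822463 − 0.384467 = 0.437996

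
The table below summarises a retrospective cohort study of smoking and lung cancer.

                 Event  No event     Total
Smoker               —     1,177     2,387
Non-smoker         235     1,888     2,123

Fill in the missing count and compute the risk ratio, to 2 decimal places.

4.58

The missing cell is in the exposed row: 2387 − 1177 = 1210.
So a = 1210, b = 1177, c = 235, d = 1888.
RR = [a/(a+b)] / [c/(c+d)] = (1210/2387) / (235/2123) = 0.50691/0.11069 = 4.57947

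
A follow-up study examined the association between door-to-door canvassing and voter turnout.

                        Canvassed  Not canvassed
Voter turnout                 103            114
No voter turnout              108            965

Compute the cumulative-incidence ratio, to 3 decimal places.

Reading the table with exposure as columns: a = 103 (Canvassed, case), b = 108 (Canvassed, non-case), c = 114 (Not canvassed, case), d = 965.
Risk in exposed = 103/211 = 0.48815; risk in unexposed = 114/1079 = 0.10565.
RR = 0.48815 / 0.10565 = 4.62031
The risk among the exposed is 4.62 times that among the unexposed.

4.620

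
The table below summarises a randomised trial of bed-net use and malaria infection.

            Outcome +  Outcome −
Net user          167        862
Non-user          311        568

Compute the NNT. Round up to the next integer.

Risk in treated group = 167/1029 = 0.16229; risk in control = 311/879 = 0.35381.
Absolute risk reduction = 0.35381 − 0.16229 = 0.19152
NNT = 1 / ARR = 1 / 0.19152 = 5.221 → round up → 6

6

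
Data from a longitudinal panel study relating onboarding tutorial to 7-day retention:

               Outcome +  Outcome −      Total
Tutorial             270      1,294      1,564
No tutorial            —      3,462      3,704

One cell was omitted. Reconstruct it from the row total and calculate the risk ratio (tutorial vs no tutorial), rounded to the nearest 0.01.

The missing cell is in the unexposed row: 3704 − 3462 = 242.
So a = 270, b = 1294, c = 242, d = 3462.
RR = [a/(a+b)] / [c/(c+d)] = (270/1564) / (242/3704) = 0.17263/0.06533 = 2.64230

2.64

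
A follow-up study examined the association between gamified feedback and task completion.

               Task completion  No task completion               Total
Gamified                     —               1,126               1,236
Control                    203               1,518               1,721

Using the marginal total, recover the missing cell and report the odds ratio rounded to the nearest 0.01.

0.73

The missing cell is in the exposed row: 1236 − 1126 = 110.
So a = 110, b = 1126, c = 203, d = 1518.
OR = (a·d)/(b·c) = (110 × 1518) / (1126 × 203) = 166980 / 228578 = 0.73052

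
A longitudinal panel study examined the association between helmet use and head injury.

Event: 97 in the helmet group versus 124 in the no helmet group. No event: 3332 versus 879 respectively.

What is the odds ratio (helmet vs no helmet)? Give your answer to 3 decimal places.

From the description: a = 97, b = 3332, c = 124, d = 879.
OR = (a·d)/(b·c) = (97 × 879) / (3332 × 124) = 85263 / 413168 = 0.20636
Exposure is associated with lower odds of head injury (OR = 0.21 < 1).

0.206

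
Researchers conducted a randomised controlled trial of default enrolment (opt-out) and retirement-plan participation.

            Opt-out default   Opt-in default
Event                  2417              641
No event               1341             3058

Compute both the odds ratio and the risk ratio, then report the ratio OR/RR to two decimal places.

Reading the table with exposure as columns: a = 2417 (Opt-out default, case), b = 1341 (Opt-out default, non-case), c = 641 (Opt-in default, case), d = 3058.
OR = (2417·3058)/(1341·641) = 7391186/859581 = 8.59859
Risk in exposed = 2417/3758 = 0.64316; risk in unexposed = 641/3699 = 0.17329; RR = 3.71147
OR/RR = 8.59859 / 3.71147 = 2.31676
The outcome is not rare, so the OR lies further from 1 than the RR.

2.32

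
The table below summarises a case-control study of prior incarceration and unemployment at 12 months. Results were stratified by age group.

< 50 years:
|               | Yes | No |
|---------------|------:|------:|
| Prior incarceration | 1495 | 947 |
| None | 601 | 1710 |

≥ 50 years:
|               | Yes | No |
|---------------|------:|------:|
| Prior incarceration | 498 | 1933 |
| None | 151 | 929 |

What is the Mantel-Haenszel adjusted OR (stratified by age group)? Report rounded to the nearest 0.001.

OR_MH = Σ(aᵢdᵢ/nᵢ) / Σ(bᵢcᵢ/nᵢ), where nᵢ is the stratum total.
Stratum 1 (< 50 years): n = 4753; a·d/n = 1495·1710/4753 = 537.8603; b·c/n = 947·601/4753 = 119.7448
Stratum 2 (≥ 50 years): n = 3511; a·d/n = 498·929/3511 = 131.7693; b·c/n = 1933·151/3511 = 83.1339
OR_MH = (537.8603 + 131.7693) / (119.7448 + 83.1339) = 669.6296 / 202.8787 = 3.30064

3.301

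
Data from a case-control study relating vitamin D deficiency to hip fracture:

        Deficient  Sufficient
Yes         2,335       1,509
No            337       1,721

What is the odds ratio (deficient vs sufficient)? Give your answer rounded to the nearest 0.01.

Reading the table with exposure as columns: a = 2335 (Deficient, case), b = 337 (Deficient, non-case), c = 1509 (Sufficient, case), d = 1721.
OR = (a·d)/(b·c) = (2335 × 1721) / (337 × 1509) = 4018535 / 508533 = 7.90221
The odds of hip fracture are about 7.90 times as high in the deficient group.

7.90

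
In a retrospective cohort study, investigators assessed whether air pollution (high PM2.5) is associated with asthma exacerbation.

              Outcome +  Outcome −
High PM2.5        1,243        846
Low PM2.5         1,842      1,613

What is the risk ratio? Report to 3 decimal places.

Cells: a = 1243, b = 846, c = 1842, d = 1613.
Risk in exposed = 1243/2089 = 0.59502; risk in unexposed = 1842/3455 = 0.53314.
RR = 0.59502 / 0.53314 = 1.11607
The risk among the exposed is 1.12 times that among the unexposed.

1.116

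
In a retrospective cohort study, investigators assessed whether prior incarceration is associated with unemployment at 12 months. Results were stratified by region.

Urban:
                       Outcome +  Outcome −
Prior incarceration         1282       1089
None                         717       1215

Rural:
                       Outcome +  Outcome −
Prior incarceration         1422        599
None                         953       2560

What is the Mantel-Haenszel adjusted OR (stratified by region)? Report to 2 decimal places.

OR_MH = Σ(aᵢdᵢ/nᵢ) / Σ(bᵢcᵢ/nᵢ), where nᵢ is the stratum total.
Stratum 1 (Urban): n = 4303; a·d/n = 1282·1215/4303 = 361.9870; b·c/n = 1089·717/4303 = 181.4578
Stratum 2 (Rural): n = 5534; a·d/n = 1422·2560/5534 = 657.8099; b·c/n = 599·953/5534 = 103.1527
OR_MH = (361.9870 + 657.8099) / (181.4578 + 103.1527) = 1019.7969 / 284.6105 = 3.58313

3.58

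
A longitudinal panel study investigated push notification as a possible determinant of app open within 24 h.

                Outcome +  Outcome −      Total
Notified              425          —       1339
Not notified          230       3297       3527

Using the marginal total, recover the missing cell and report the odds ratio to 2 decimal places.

The missing cell is in the exposed row: 1339 − 425 = 914.
So a = 425, b = 914, c = 230, d = 3297.
OR = (a·d)/(b·c) = (425 × 3297) / (914 × 230) = 1401225 / 210220 = 6.66552

6.67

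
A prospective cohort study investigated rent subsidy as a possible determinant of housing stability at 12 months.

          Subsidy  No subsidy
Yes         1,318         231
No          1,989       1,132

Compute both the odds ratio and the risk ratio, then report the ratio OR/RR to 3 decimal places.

Reading the table with exposure as columns: a = 1318 (Subsidy, case), b = 1989 (Subsidy, non-case), c = 231 (No subsidy, case), d = 1132.
OR = (1318·1132)/(1989·231) = 1491976/459459 = 3.24725
Risk in exposed = 1318/3307 = 0.39855; risk in unexposed = 231/1363 = 0.16948; RR = 2.35161
OR/RR = 3.24725 / 2.35161 = 1.38086
The outcome is not rare, so the OR lies further from 1 than the RR.

1.381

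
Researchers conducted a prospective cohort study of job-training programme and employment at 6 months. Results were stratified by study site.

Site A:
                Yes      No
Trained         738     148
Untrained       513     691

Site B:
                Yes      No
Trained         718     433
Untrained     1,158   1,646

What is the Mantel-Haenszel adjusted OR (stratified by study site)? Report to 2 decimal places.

3.33

OR_MH = Σ(aᵢdᵢ/nᵢ) / Σ(bᵢcᵢ/nᵢ), where nᵢ is the stratum total.
Stratum 1 (Site A): n = 2090; a·d/n = 738·691/2090 = 243.9990; b·c/n = 148·513/2090 = 36.3273
Stratum 2 (Site B): n = 3955; a·d/n = 718·1646/3955 = 298.8187; b·c/n = 433·1158/3955 = 126.7798
OR_MH = (243.9990 + 298.8187) / (36.3273 + 126.7798) = 542.8178 / 163.1070 = 3.32798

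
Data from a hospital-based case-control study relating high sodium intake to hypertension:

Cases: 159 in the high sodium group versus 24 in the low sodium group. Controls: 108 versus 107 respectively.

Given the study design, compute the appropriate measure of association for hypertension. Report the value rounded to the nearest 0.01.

From the description: a = 159, b = 108, c = 24, d = 107.
This is a hospital-based case-control study: participants were sampled on outcome status, so risks in the source population cannot be estimated directly — relative risk is not valid here. The odds ratio is the appropriate measure.
OR = (a·d)/(b·c) = (159 × 107) / (108 × 24) = 17013 / 2592 = 6.56366

6.56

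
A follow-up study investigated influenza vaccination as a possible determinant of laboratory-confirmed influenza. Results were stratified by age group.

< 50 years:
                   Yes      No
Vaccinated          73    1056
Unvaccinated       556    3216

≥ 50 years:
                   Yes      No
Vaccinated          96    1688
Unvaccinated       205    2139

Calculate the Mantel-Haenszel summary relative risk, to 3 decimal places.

RR_MH = Σ(aᵢ·n₀ᵢ/nᵢ) / Σ(cᵢ·n₁ᵢ/nᵢ), with n₁ᵢ = aᵢ+bᵢ (exposed), n₀ᵢ = cᵢ+dᵢ (unexposed), nᵢ = n₁ᵢ+n₀ᵢ.
Stratum 1 (< 50 years): n₁ = 1129, n₀ = 3772, n = 4901; a·n₀/n = 73·3772/4901 = 56.1836; c·n₁/n = 556·1129/4901 = 128.0808
Stratum 2 (≥ 50 years): n₁ = 1784, n₀ = 2344, n = 4128; a·n₀/n = 96·2344/4128 = 54.5116; c·n₁/n = 205·1784/4128 = 88.5950
RR_MH = (56.1836 + 54.5116) / (128.0808 + 88.5950) = 110.6953 / 216.6758 = 0.51088

0.511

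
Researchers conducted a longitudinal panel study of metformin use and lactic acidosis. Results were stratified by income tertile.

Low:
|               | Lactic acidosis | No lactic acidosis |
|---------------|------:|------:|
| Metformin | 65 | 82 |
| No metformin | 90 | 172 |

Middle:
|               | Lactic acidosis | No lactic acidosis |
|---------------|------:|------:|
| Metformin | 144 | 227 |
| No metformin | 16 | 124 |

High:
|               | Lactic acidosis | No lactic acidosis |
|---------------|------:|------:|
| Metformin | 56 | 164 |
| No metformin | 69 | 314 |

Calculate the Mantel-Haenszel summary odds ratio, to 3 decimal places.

2.082

OR_MH = Σ(aᵢdᵢ/nᵢ) / Σ(bᵢcᵢ/nᵢ), where nᵢ is the stratum total.
Stratum 1 (Low): n = 409; a·d/n = 65·172/409 = 27.3350; b·c/n = 82·90/409 = 18.0440
Stratum 2 (Middle): n = 511; a·d/n = 144·124/511 = 34.9432; b·c/n = 227·16/511 = 7.1076
Stratum 3 (High): n = 603; a·d/n = 56·314/603 = 29.1609; b·c/n = 164·69/603 = 18.7662
OR_MH = (27.3350 + 34.9432 + 29.1609) / (18.0440 + 7.1076 + 18.7662) = 91.4391 / 43.9178 = 2.08205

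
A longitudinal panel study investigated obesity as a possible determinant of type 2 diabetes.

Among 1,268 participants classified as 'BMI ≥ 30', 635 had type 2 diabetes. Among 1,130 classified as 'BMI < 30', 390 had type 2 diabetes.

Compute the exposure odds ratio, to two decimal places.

From the description: a = 635, b = 633, c = 390, d = 740.
OR = (a·d)/(b·c) = (635 × 740) / (633 × 390) = 469900 / 246870 = 1.90343
The odds of type 2 diabetes are about 1.90 times as high in the bmi ≥ 30 group.

1.90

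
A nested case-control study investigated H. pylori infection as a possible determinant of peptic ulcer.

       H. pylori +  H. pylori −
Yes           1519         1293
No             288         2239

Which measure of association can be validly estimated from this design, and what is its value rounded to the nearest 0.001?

Reading the table with exposure as columns: a = 1519 (H. pylori +, case), b = 288 (H. pylori +, non-case), c = 1293 (H. pylori −, case), d = 2239.
This is a nested case-control study: participants were sampled on outcome status, so risks in the source population cannot be estimated directly — relative risk is not valid here. The odds ratio is the appropriate measure.
OR = (a·d)/(b·c) = (1519 × 2239) / (288 × 1293) = 3401041 / 372384 = 9.13316

9.133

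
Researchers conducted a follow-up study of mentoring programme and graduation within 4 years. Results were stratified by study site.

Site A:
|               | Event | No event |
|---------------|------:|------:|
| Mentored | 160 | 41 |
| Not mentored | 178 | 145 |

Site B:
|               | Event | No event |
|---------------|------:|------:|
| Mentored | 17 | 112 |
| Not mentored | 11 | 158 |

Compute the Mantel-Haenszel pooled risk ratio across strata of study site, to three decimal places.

1.482

RR_MH = Σ(aᵢ·n₀ᵢ/nᵢ) / Σ(cᵢ·n₁ᵢ/nᵢ), with n₁ᵢ = aᵢ+bᵢ (exposed), n₀ᵢ = cᵢ+dᵢ (unexposed), nᵢ = n₁ᵢ+n₀ᵢ.
Stratum 1 (Site A): n₁ = 201, n₀ = 323, n = 524; a·n₀/n = 160·323/524 = 98.6260; c·n₁/n = 178·201/524 = 68.2786
Stratum 2 (Site B): n₁ = 129, n₀ = 169, n = 298; a·n₀/n = 17·169/298 = 9.6409; c·n₁/n = 11·129/298 = 4.7617
RR_MH = (98.6260 + 9.6409) / (68.2786 + 4.7617) = 108.2669 / 73.0404 = 1.48229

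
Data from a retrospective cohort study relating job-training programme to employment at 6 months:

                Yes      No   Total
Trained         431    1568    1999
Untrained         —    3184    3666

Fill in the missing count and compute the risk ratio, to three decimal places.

The missing cell is in the unexposed row: 3666 − 3184 = 482.
So a = 431, b = 1568, c = 482, d = 3184.
RR = [a/(a+b)] / [c/(c+d)] = (431/1999) / (482/3666) = 0.21561/0.13148 = 1.63987

1.640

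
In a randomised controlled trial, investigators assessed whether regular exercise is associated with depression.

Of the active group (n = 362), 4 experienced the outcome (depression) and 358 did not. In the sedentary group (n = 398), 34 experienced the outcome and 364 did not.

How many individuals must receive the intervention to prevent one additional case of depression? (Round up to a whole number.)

Risk in treated group = 4/362 = 0.01105; risk in control = 34/398 = 0.08543.
Absolute risk reduction = 0.08543 − 0.01105 = 0.07438
NNT = 1 / ARR = 1 / 0.07438 = 13.445 → round up → 14

14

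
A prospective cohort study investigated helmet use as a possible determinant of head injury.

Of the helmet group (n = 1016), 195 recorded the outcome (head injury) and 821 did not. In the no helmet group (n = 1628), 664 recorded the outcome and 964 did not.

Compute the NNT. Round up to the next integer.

5

Risk in treated group = 195/1016 = 0.19193; risk in control = 664/1628 = 0.40786.
Absolute risk reduction = 0.40786 − 0.19193 = 0.21593
NNT = 1 / ARR = 1 / 0.21593 = 4.631 → round up → 5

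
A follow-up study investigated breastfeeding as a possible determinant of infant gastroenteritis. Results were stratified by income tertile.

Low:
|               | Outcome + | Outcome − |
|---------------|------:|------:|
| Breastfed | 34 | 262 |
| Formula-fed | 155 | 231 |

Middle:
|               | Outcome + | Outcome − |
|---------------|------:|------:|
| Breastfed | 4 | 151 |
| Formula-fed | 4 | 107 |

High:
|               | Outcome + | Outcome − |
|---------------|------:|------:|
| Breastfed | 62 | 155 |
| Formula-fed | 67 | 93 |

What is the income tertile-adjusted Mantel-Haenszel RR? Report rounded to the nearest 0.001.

RR_MH = Σ(aᵢ·n₀ᵢ/nᵢ) / Σ(cᵢ·n₁ᵢ/nᵢ), with n₁ᵢ = aᵢ+bᵢ (exposed), n₀ᵢ = cᵢ+dᵢ (unexposed), nᵢ = n₁ᵢ+n₀ᵢ.
Stratum 1 (Low): n₁ = 296, n₀ = 386, n = 682; a·n₀/n = 34·386/682 = 19.2434; c·n₁/n = 155·296/682 = 67.2727
Stratum 2 (Middle): n₁ = 155, n₀ = 111, n = 266; a·n₀/n = 4·111/266 = 1.6692; c·n₁/n = 4·155/266 = 2.3308
Stratum 3 (High): n₁ = 217, n₀ = 160, n = 377; a·n₀/n = 62·160/377 = 26.3130; c·n₁/n = 67·217/377 = 38.5650
RR_MH = (19.2434 + 1.6692 + 26.3130) / (67.2727 + 2.3308 + 38.5650) = 47.2256 / 108.1685 = 0.43659

0.437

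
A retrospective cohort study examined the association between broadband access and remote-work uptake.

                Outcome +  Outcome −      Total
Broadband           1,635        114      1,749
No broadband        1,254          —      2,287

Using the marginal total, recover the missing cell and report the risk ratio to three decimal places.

The missing cell is in the unexposed row: 2287 − 1254 = 1033.
So a = 1635, b = 114, c = 1254, d = 1033.
RR = [a/(a+b)] / [c/(c+d)] = (1635/1749) / (1254/2287) = 0.93482/0.54832 = 1.70489

1.705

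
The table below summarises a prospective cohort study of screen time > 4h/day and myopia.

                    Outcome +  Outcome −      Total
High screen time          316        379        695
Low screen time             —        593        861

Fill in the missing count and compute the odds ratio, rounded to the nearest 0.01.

The missing cell is in the unexposed row: 861 − 593 = 268.
So a = 316, b = 379, c = 268, d = 593.
OR = (a·d)/(b·c) = (316 × 593) / (379 × 268) = 187388 / 101572 = 1.84488

1.84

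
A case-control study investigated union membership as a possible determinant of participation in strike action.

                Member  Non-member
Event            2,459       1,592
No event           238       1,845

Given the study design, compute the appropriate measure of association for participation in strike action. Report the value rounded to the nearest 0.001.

11.974

Reading the table with exposure as columns: a = 2459 (Member, case), b = 238 (Member, non-case), c = 1592 (Non-member, case), d = 1845.
This is a case-control study: participants were sampled on outcome status, so risks in the source population cannot be estimated directly — relative risk is not valid here. The odds ratio is the appropriate measure.
OR = (a·d)/(b·c) = (2459 × 1845) / (238 × 1592) = 4536855 / 378896 = 11.97388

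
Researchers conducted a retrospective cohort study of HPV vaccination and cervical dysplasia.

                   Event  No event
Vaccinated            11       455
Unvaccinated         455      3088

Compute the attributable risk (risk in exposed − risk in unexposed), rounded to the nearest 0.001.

-0.105

Cells: a = 11, b = 455, c = 455, d = 3088.
Risk in exposed = 11/466 = 0.023605; risk in unexposed = 455/3543 = 0.128422.
Risk difference = 0.023605 − 0.128422 = -0.104817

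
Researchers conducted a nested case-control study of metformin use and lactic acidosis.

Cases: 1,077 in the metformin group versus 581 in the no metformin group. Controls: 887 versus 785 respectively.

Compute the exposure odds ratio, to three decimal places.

1.641

From the description: a = 1077, b = 887, c = 581, d = 785.
OR = (a·d)/(b·c) = (1077 × 785) / (887 × 581) = 845445 / 515347 = 1.64054
The odds of lactic acidosis are about 1.64 times as high in the metformin group.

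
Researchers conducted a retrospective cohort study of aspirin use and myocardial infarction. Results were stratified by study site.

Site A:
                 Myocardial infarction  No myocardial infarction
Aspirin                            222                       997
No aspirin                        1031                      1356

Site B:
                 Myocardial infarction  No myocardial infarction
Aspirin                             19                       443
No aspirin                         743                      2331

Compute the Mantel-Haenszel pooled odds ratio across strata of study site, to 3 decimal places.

OR_MH = Σ(aᵢdᵢ/nᵢ) / Σ(bᵢcᵢ/nᵢ), where nᵢ is the stratum total.
Stratum 1 (Site A): n = 3606; a·d/n = 222·1356/3606 = 83.4809; b·c/n = 997·1031/3606 = 285.0546
Stratum 2 (Site B): n = 3536; a·d/n = 19·2331/3536 = 12.5252; b·c/n = 443·743/3536 = 93.0851
OR_MH = (83.4809 + 12.5252) / (285.0546 + 93.0851) = 96.0060 / 378.1398 = 0.25389

0.254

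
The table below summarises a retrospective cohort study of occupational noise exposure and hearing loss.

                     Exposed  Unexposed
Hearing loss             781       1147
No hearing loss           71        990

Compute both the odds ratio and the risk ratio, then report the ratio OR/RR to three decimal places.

5.559

Reading the table with exposure as columns: a = 781 (Exposed, case), b = 71 (Exposed, non-case), c = 1147 (Unexposed, case), d = 990.
OR = (781·990)/(71·1147) = 773190/81437 = 9.49433
Risk in exposed = 781/852 = 0.91667; risk in unexposed = 1147/2137 = 0.53673; RR = 1.70786
OR/RR = 9.49433 / 1.70786 = 5.55920
The outcome is not rare, so the OR lies further from 1 than the RR.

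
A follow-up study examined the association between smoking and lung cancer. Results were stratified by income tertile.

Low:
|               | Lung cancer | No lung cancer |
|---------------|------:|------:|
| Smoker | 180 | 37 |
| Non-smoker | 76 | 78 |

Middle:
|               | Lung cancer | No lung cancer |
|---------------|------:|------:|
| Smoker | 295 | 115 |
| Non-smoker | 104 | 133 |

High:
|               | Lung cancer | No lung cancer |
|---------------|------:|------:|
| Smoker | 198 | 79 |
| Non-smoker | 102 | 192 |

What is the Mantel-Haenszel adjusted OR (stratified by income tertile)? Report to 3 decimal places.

OR_MH = Σ(aᵢdᵢ/nᵢ) / Σ(bᵢcᵢ/nᵢ), where nᵢ is the stratum total.
Stratum 1 (Low): n = 371; a·d/n = 180·78/371 = 37.8437; b·c/n = 37·76/371 = 7.5795
Stratum 2 (Middle): n = 647; a·d/n = 295·133/647 = 60.6414; b·c/n = 115·104/647 = 18.4853
Stratum 3 (High): n = 571; a·d/n = 198·192/571 = 66.5779; b·c/n = 79·102/571 = 14.1121
OR_MH = (37.8437 + 60.6414 + 66.5779) / (7.5795 + 18.4853 + 14.1121) = 165.0630 / 40.1769 = 4.10840

4.108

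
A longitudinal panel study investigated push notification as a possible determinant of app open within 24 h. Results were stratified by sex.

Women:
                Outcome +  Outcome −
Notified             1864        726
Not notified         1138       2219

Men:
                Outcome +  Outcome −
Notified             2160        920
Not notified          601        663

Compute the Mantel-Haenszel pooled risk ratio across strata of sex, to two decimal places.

RR_MH = Σ(aᵢ·n₀ᵢ/nᵢ) / Σ(cᵢ·n₁ᵢ/nᵢ), with n₁ᵢ = aᵢ+bᵢ (exposed), n₀ᵢ = cᵢ+dᵢ (unexposed), nᵢ = n₁ᵢ+n₀ᵢ.
Stratum 1 (Women): n₁ = 2590, n₀ = 3357, n = 5947; a·n₀/n = 1864·3357/5947 = 1052.2025; c·n₁/n = 1138·2590/5947 = 495.6146
Stratum 2 (Men): n₁ = 3080, n₀ = 1264, n = 4344; a·n₀/n = 2160·1264/4344 = 628.5083; c·n₁/n = 601·3080/4344 = 426.1234
RR_MH = (1052.2025 + 628.5083) / (495.6146 + 426.1234) = 1680.7107 / 921.7380 = 1.82341

1.82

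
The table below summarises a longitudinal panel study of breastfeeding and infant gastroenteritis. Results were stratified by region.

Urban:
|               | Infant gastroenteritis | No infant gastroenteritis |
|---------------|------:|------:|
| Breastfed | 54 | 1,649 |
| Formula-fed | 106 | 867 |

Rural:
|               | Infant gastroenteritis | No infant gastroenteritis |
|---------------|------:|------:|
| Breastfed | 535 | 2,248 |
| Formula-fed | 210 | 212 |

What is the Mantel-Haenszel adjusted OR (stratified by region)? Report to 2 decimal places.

0.25

OR_MH = Σ(aᵢdᵢ/nᵢ) / Σ(bᵢcᵢ/nᵢ), where nᵢ is the stratum total.
Stratum 1 (Urban): n = 2676; a·d/n = 54·867/2676 = 17.4955; b·c/n = 1649·106/2676 = 65.3191
Stratum 2 (Rural): n = 3205; a·d/n = 535·212/3205 = 35.3885; b·c/n = 2248·210/3205 = 147.2949
OR_MH = (17.4955 + 35.3885) / (65.3191 + 147.2949) = 52.8840 / 212.6140 = 0.24873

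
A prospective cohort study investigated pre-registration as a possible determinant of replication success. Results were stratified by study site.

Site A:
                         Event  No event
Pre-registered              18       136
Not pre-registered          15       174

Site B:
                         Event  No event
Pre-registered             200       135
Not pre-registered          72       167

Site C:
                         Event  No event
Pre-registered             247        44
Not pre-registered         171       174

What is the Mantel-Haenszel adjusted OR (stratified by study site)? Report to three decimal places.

OR_MH = Σ(aᵢdᵢ/nᵢ) / Σ(bᵢcᵢ/nᵢ), where nᵢ is the stratum total.
Stratum 1 (Site A): n = 343; a·d/n = 18·174/343 = 9.1312; b·c/n = 136·15/343 = 5.9475
Stratum 2 (Site B): n = 574; a·d/n = 200·167/574 = 58.1882; b·c/n = 135·72/574 = 16.9338
Stratum 3 (Site C): n = 636; a·d/n = 247·174/636 = 67.5755; b·c/n = 44·171/636 = 11.8302
OR_MH = (9.1312 + 58.1882 + 67.5755) / (5.9475 + 16.9338 + 11.8302) = 134.8948 / 34.7115 = 3.88617

3.886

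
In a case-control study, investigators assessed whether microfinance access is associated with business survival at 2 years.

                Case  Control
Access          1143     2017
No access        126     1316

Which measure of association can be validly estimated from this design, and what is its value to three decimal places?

5.919

Cells: a = 1143, b = 2017, c = 126, d = 1316.
This is a case-control study: participants were sampled on outcome status, so risks in the source population cannot be estimated directly — relative risk is not valid here. The odds ratio is the appropriate measure.
OR = (a·d)/(b·c) = (1143 × 1316) / (2017 × 126) = 1504188 / 254142 = 5.91869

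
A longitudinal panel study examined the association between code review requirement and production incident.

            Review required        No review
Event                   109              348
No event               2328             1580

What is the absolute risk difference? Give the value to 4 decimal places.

-0.1358

Reading the table with exposure as columns: a = 109 (Review required, case), b = 2328 (Review required, non-case), c = 348 (No review, case), d = 1580.
Risk in exposed = 109/2437 = 0.044727; risk in unexposed = 348/1928 = 0.180498.
Risk difference = 0.044727 − 0.180498 = -0.135771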